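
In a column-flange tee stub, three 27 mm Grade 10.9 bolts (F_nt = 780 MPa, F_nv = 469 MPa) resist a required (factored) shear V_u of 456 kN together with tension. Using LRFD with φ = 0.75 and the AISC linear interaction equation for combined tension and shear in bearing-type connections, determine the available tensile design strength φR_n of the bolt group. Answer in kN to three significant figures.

548 kN

A_b = π·27²/4 = 572.6 mm²; f_rv = 456 × 1000 / (3 × 572.6) = 265.5 MPa.
F'_nt = 1.3 F_nt − (F_nt / φF_nv) f_rv = 1.3·780 − (780/(0.75·469))·265.5 = 425.3 MPa, capped at F_nt → F'_nt = 425.3 MPa.
R_n = F'_nt · A_b · n = 425.3 × 572.6 × 3 / 1000 = 730.5 kN.
Design strength φR_n = 0.75 × 730.5 = 548 kN.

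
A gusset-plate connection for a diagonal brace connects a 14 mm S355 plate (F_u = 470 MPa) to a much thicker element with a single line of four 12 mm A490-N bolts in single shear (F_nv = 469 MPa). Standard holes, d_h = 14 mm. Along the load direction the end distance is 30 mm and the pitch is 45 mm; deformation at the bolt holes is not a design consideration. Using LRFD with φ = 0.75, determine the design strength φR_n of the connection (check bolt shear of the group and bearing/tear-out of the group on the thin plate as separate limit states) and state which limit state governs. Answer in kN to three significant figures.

Bolt shear: A_b = π·12²/4 = 113.1 mm²; R_n = 469 × 113.1 × 4 × 1 / 1000 = 212.2 kN → 0.75 × 212.2 = 159 kN.
Bearing (1.5 l_c t F_u ≤ 3.0 d t F_u): upper limit = 3.0·12·14·470 / 1000 = 236.9 kN.
  Edge l_c = 30 − 14/2 = 23 → r_n = 227 kN; interior l_c = 45 − 14 = 31 → r_n = 236.9 kN.
  R_n,bearing = 1·227 + 3·236.9 = 937.6 kN → 0.75 × 937.6 = 703 kN.
Bolt shear governs: 159 kN.

159 kN (bolt shear governs)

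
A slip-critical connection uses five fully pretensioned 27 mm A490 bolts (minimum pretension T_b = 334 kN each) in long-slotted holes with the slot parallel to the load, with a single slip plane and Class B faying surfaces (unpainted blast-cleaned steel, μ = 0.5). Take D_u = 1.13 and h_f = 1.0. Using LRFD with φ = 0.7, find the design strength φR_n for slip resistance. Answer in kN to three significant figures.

R_n = μ · D_u · h_f · T_b · n_s · n_b = 0.5 × 1.13 × 1.0 × 334 × 1 × 5 = 943.5 kN.
Design strength φR_n = 0.7 × 943.5 = 660 kN.

660 kN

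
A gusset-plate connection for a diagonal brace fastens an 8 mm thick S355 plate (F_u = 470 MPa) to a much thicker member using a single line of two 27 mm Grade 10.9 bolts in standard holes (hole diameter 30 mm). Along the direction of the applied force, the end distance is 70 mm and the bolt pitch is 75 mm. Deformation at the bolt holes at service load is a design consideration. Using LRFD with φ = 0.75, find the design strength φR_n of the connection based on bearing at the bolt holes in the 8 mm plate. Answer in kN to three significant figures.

Per bolt r_n = 1.2 l_c t F_u ≤ 2.4 d t F_u; upper limit = 2.4 × 27 × 8 × 470 / 1000 = 243.6 kN.
Edge bolt: l_c = 70 − 30/2 = 55 mm → 1.2 × 55 × 8 × 470 / 1000 = 248.2 → r_n = 243.6 kN.
Interior bolts: l_c = 75 − 30 = 45 mm → 1.2 × 45 × 8 × 470 / 1000 = 203 → r_n = 203 kN.
R_n = 1 × 243.6 + 1 × 203 = 446.7 kN.
Design strength φR_n = 0.75 × 446.7 = 335 kN.

335 kN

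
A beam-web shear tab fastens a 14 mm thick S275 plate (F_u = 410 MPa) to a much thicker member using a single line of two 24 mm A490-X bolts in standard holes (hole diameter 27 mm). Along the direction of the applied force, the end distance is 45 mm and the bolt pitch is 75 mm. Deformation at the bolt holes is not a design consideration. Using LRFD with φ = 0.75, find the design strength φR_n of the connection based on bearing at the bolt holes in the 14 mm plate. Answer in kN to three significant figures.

513 kN

Per bolt r_n = 1.5 l_c t F_u ≤ 3.0 d t F_u; upper limit = 3.0 × 24 × 14 × 410 / 1000 = 413.3 kN.
Edge bolt: l_c = 45 − 27/2 = 31.5 mm → 1.5 × 31.5 × 14 × 410 / 1000 = 271.2 → r_n = 271.2 kN.
Interior bolts: l_c = 75 − 27 = 48 mm → 1.5 × 48 × 14 × 410 / 1000 = 413.3 → r_n = 413.3 kN.
R_n = 1 × 271.2 + 1 × 413.3 = 684.5 kN.
Design strength φR_n = 0.75 × 684.5 = 513 kN.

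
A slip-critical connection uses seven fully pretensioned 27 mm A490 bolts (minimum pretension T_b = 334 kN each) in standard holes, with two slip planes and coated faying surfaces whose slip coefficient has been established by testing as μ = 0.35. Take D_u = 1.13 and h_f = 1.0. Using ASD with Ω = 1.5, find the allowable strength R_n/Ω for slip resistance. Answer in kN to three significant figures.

1230 kN

R_n = μ · D_u · h_f · T_b · n_s · n_b = 0.35 × 1.13 × 1.0 × 334 × 2 × 7 = 1849 kN.
Allowable strength R_n/Ω = 1849 / 1.5 = 1230 kN.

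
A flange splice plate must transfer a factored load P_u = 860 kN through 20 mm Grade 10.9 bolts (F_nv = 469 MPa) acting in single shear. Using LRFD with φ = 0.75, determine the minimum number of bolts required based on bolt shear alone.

8 bolts

A_b = π·20²/4 = 314.2 mm².
Per-bolt design strength φR_n = 0.75 × 469 × 314.2 × 1 / 1000 = 110.5 kN.
n ≥ 860 / 110.5 = 7.782 → use 8 bolts.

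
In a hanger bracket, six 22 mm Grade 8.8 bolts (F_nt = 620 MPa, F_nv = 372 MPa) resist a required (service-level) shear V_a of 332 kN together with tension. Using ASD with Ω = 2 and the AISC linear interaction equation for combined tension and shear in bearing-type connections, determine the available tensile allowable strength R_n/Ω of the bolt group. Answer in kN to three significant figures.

366 kN

A_b = π·22²/4 = 380.1 mm²; f_rv = 332 × 1000 / (6 × 380.1) = 145.6 MPa.
F'_nt = 1.3 F_nt − (Ω F_nt / F_nv) f_rv = 1.3·620 − (2·620/372)·145.6 = 320.8 MPa, capped at F_nt → F'_nt = 320.8 MPa.
R_n = F'_nt · A_b · n = 320.8 × 380.1 × 6 / 1000 = 731.7 kN.
Allowable strength R_n/Ω = 731.7 / 2 = 366 kN.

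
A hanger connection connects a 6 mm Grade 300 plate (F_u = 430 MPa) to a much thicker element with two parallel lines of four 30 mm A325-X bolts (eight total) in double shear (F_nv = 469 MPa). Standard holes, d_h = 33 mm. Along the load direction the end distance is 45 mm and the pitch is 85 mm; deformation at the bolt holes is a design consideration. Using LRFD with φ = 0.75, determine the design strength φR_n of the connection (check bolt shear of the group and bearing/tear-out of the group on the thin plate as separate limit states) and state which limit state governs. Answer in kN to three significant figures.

Bolt shear: A_b = π·30²/4 = 706.9 mm²; R_n = 469 × 706.9 × 8 × 2 / 1000 = 5304 kN → 0.75 × 5304 = 3980 kN.
Bearing (1.2 l_c t F_u ≤ 2.4 d t F_u): upper limit = 2.4·30·6·430 / 1000 = 185.8 kN.
  Edge l_c = 45 − 33/2 = 28.5 → r_n = 88.24 kN; interior l_c = 85 − 33 = 52 → r_n = 161 kN.
  R_n,bearing = 2·88.24 + 6·161 = 1142 kN → 0.75 × 1142 = 857 kN.
Bearing governs: 857 kN.

857 kN (bearing governs)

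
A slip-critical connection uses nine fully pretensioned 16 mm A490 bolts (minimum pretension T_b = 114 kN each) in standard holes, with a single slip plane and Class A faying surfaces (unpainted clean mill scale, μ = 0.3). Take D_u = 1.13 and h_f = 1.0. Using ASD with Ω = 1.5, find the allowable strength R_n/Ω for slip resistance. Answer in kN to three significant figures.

232 kN

R_n = μ · D_u · h_f · T_b · n_s · n_b = 0.3 × 1.13 × 1.0 × 114 × 1 × 9 = 347.8 kN.
Allowable strength R_n/Ω = 347.8 / 1.5 = 232 kN.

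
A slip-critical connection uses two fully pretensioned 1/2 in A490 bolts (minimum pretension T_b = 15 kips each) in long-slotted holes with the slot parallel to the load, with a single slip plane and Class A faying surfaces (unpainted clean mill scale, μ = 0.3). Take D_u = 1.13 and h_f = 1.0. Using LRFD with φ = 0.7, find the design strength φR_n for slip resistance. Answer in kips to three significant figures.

7.12 kips

R_n = μ · D_u · h_f · T_b · n_s · n_b = 0.3 × 1.13 × 1.0 × 15 × 1 × 2 = 10.17 kips.
Design strength φR_n = 0.7 × 10.17 = 7.12 kips.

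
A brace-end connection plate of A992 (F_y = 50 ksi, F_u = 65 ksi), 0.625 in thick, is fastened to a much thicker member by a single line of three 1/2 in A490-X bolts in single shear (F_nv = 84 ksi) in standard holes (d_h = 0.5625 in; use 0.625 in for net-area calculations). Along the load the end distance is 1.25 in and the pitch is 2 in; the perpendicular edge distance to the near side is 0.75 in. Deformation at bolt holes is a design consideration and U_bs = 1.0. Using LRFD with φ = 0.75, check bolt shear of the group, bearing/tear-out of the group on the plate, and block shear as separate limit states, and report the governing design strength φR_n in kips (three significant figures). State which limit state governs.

Bolt shear: A_b = π·0.5²/4 = 0.1963 in²; R_n = 84 × 0.1963 × 3 × 1 = 49.48 kips → 0.75 × 49.48 = 37.1 kips.
Bearing: edge l_c = 0.9688, r_n = 47.23 kips; interior l_c = 1.438, r_n = 48.75 kips; R_n = 47.23 + 2·48.75 = 144.7 kips → 109 kips.
Block shear: A_gv = 3.281, A_nv = 2.305, A_nt = 0.2734 in²; R_n = min(0.6F_uA_nv, 0.6F_yA_gv) + U_bs·F_u·A_nt = 107.7 kips → 80.7 kips.
Bolt shear governs: 37.1 kips.

37.1 kips (bolt shear governs)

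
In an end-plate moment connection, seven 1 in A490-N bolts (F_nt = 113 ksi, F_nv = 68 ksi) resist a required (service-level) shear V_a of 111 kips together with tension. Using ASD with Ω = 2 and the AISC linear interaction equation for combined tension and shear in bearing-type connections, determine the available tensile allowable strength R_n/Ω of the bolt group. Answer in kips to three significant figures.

A_b = π·1²/4 = 0.7854 in²; f_rv = 111 / (7 × 0.7854) = 20.19 ksi.
F'_nt = 1.3 F_nt − (Ω F_nt / F_nv) f_rv = 1.3·113 − (2·113/68)·20.19 = 79.8 ksi, capped at F_nt → F'_nt = 79.8 ksi.
R_n = F'_nt · A_b · n = 79.8 × 0.7854 × 7 = 438.7 kips.
Allowable strength R_n/Ω = 438.7 / 2 = 219 kips.

219 kips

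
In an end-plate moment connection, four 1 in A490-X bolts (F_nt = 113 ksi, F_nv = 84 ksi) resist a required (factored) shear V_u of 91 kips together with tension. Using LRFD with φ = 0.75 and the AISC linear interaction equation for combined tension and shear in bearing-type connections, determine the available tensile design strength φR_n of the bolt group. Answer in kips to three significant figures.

A_b = π·1²/4 = 0.7854 in²; f_rv = 91 / (4 × 0.7854) = 28.97 ksi.
F'_nt = 1.3 F_nt − (F_nt / φF_nv) f_rv = 1.3·113 − (113/(0.75·84))·28.97 = 94.94 ksi, capped at F_nt → F'_nt = 94.94 ksi.
R_n = F'_nt · A_b · n = 94.94 × 0.7854 × 4 = 298.3 kips.
Design strength φR_n = 0.75 × 298.3 = 224 kips.

224 kips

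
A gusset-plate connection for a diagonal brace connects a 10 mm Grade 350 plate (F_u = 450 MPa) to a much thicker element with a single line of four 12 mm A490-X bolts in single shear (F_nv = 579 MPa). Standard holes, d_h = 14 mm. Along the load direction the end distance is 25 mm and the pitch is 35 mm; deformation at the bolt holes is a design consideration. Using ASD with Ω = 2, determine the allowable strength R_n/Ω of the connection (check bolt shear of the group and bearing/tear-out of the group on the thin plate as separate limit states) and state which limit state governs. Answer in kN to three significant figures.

131 kN (bolt shear governs)

Bolt shear: A_b = π·12²/4 = 113.1 mm²; R_n = 579 × 113.1 × 4 × 1 / 1000 = 261.9 kN → 261.9 / 2 = 131 kN.
Bearing (1.2 l_c t F_u ≤ 2.4 d t F_u): upper limit = 2.4·12·10·450 / 1000 = 129.6 kN.
  Edge l_c = 25 − 14/2 = 18 → r_n = 97.2 kN; interior l_c = 35 − 14 = 21 → r_n = 113.4 kN.
  R_n,bearing = 1·97.2 + 3·113.4 = 437.4 kN → 437.4 / 2 = 219 kN.
Bolt shear governs: 131 kN.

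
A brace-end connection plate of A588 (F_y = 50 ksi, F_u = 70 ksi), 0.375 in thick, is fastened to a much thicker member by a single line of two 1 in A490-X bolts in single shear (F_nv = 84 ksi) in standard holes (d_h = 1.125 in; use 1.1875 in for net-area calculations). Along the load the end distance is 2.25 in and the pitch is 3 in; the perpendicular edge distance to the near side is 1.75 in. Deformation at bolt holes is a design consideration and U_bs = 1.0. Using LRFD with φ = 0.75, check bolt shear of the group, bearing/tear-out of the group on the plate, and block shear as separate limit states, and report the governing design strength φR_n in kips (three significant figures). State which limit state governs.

63.7 kips (block shear governs)

Bolt shear: A_b = π·1²/4 = 0.7854 in²; R_n = 84 × 0.7854 × 2 × 1 = 131.9 kips → 0.75 × 131.9 = 99 kips.
Bearing: edge l_c = 1.688, r_n = 53.16 kips; interior l_c = 1.875, r_n = 59.06 kips; R_n = 53.16 + 1·59.06 = 112.2 kips → 84.2 kips.
Block shear: A_gv = 1.969, A_nv = 1.301, A_nt = 0.4336 in²; R_n = min(0.6F_uA_nv, 0.6F_yA_gv) + U_bs·F_u·A_nt = 84.98 kips → 63.7 kips.
Block shear governs: 63.7 kips.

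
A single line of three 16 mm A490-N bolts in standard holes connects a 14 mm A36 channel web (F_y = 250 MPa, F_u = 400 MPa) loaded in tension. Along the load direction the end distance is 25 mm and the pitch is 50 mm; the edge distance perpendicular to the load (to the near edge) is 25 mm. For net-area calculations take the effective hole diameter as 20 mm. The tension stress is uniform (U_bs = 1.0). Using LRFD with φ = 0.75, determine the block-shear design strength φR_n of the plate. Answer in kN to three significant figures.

Shear plane L_v = 25 + 2·50 = 125 mm; A_gv = 125 × 14 = 1750 mm².
A_nv = (125 − 2.5·20) × 14 = 1050 mm².
A_nt = (25 − 0.5·20) × 14 = 210 mm².
0.6 F_u A_nv = 252 kN; 0.6 F_y A_gv = 262.5 kN → shear rupture governs the shear term.
R_n = 252 + 1.0 × 400 × 210 / 1000 = 336 kN.
Design strength φR_n = 0.75 × 336 = 252 kN.

252 kN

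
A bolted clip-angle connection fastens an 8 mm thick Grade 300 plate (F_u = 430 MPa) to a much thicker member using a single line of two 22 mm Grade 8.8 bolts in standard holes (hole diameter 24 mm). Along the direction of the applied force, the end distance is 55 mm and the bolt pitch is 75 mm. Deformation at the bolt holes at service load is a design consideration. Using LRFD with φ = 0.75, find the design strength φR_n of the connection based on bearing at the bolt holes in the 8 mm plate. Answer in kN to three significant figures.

Per bolt r_n = 1.2 l_c t F_u ≤ 2.4 d t F_u; upper limit = 2.4 × 22 × 8 × 430 / 1000 = 181.6 kN.
Edge bolt: l_c = 55 − 24/2 = 43 mm → 1.2 × 43 × 8 × 430 / 1000 = 177.5 → r_n = 177.5 kN.
Interior bolts: l_c = 75 − 24 = 51 mm → 1.2 × 51 × 8 × 430 / 1000 = 210.5 → r_n = 181.6 kN.
R_n = 1 × 177.5 + 1 × 181.6 = 359.1 kN.
Design strength φR_n = 0.75 × 359.1 = 269 kN.

269 kN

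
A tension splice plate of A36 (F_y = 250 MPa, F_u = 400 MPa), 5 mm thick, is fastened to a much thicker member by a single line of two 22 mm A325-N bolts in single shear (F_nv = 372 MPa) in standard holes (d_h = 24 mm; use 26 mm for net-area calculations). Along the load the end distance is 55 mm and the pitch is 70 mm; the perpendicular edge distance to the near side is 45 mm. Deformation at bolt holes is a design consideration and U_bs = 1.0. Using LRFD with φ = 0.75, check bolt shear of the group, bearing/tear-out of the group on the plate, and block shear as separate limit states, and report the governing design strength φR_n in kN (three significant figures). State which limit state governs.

118 kN (block shear governs)

Bolt shear: A_b = π·22²/4 = 380.1 mm²; R_n = 372 × 380.1 × 2 × 1 / 1000 = 282.8 kN → 0.75 × 282.8 = 212 kN.
Bearing: edge l_c = 43, r_n = 103.2 kN; interior l_c = 46, r_n = 105.6 kN; R_n = 103.2 + 1·105.6 = 208.8 kN → 157 kN.
Block shear: A_gv = 625, A_nv = 430, A_nt = 160 mm²; R_n = min(0.6F_uA_nv, 0.6F_yA_gv) + U_bs·F_u·A_nt = 157.8 kN → 118 kN.
Block shear governs: 118 kN.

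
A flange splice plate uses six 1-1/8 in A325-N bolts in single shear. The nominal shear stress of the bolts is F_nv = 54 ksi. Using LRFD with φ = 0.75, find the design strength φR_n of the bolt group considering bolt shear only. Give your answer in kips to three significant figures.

A_b = π × 1.125² / 4 = 0.994 in².
R_n = F_nv · A_b · n · n_s = 54 × 0.994 × 6 × 1 = 322.1 kips.
Design strength φR_n = 0.75 × 322.1 = 242 kips.

242 kips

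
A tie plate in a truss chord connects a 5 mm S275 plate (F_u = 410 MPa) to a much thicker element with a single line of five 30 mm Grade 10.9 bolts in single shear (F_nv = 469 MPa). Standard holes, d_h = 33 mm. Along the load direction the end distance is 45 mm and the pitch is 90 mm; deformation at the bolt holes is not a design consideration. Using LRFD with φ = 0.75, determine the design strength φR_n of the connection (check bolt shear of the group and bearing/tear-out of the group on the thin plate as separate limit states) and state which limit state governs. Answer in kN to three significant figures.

Bolt shear: A_b = π·30²/4 = 706.9 mm²; R_n = 469 × 706.9 × 5 × 1 / 1000 = 1658 kN → 0.75 × 1658 = 1240 kN.
Bearing (1.5 l_c t F_u ≤ 3.0 d t F_u): upper limit = 3.0·30·5·410 / 1000 = 184.5 kN.
  Edge l_c = 45 − 33/2 = 28.5 → r_n = 87.64 kN; interior l_c = 90 − 33 = 57 → r_n = 175.3 kN.
  R_n,bearing = 1·87.64 + 4·175.3 = 788.7 kN → 0.75 × 788.7 = 592 kN.
Bearing governs: 592 kN.

592 kN (bearing governs)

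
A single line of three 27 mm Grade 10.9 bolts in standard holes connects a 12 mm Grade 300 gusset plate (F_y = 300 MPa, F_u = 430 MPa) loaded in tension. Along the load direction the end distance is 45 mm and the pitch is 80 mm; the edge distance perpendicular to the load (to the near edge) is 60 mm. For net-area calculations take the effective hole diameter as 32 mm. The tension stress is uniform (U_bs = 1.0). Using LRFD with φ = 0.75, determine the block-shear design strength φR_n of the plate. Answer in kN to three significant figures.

461 kN

Shear plane L_v = 45 + 2·80 = 205 mm; A_gv = 205 × 12 = 2460 mm².
A_nv = (205 − 2.5·32) × 12 = 1500 mm².
A_nt = (60 − 0.5·32) × 12 = 528 mm².
0.6 F_u A_nv = 387 kN; 0.6 F_y A_gv = 442.8 kN → shear rupture governs the shear term.
R_n = 387 + 1.0 × 430 × 528 / 1000 = 614 kN.
Design strength φR_n = 0.75 × 614 = 461 kN.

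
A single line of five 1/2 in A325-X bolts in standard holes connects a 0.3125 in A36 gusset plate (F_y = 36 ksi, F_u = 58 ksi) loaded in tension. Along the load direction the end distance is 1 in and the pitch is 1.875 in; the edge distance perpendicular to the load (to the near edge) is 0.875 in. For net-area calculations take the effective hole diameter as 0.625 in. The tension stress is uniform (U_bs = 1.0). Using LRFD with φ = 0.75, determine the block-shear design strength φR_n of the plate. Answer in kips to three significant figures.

50.7 kips

Shear plane L_v = 1 + 4·1.875 = 8.5 in; A_gv = 8.5 × 0.3125 = 2.656 in².
A_nv = (8.5 − 4.5·0.625) × 0.3125 = 1.777 in².
A_nt = (0.875 − 0.5·0.625) × 0.3125 = 0.1758 in².
0.6 F_u A_nv = 61.85 kips; 0.6 F_y A_gv = 57.37 kips → shear yielding governs the shear term.
R_n = 57.37 + 1.0 × 58 × 0.1758 = 67.57 kips.
Design strength φR_n = 0.75 × 67.57 = 50.7 kips.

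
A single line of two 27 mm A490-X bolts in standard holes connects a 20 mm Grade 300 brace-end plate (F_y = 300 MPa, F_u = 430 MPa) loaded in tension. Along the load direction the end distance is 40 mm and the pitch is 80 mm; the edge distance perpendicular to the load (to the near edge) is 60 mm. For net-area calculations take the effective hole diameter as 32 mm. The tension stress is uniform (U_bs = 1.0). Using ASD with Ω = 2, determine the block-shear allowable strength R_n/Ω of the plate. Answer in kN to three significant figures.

375 kN

Shear plane L_v = 40 + 1·80 = 120 mm; A_gv = 120 × 20 = 2400 mm².
A_nv = (120 − 1.5·32) × 20 = 1440 mm².
A_nt = (60 − 0.5·32) × 20 = 880 mm².
0.6 F_u A_nv = 371.5 kN; 0.6 F_y A_gv = 432 kN → shear rupture governs the shear term.
R_n = 371.5 + 1.0 × 430 × 880 / 1000 = 749.9 kN.
Allowable strength R_n/Ω = 749.9 / 2 = 375 kN.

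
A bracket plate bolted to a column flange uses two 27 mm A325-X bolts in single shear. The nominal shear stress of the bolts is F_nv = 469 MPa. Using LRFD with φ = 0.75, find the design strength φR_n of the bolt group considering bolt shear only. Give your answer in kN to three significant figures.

A_b = π × 27² / 4 = 572.6 mm².
R_n = F_nv · A_b · n · n_s = 469 × 572.6 × 2 × 1 / 1000 = 537.1 kN.
Design strength φR_n = 0.75 × 537.1 = 403 kN.

403 kN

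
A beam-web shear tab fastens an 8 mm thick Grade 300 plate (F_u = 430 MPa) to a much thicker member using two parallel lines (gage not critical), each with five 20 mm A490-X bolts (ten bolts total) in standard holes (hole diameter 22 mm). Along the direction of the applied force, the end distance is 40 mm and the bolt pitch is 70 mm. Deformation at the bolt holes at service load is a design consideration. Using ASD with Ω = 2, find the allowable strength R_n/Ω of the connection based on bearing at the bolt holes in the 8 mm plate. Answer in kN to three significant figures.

780 kN

Per bolt r_n = 1.2 l_c t F_u ≤ 2.4 d t F_u; upper limit = 2.4 × 20 × 8 × 430 / 1000 = 165.1 kN.
Edge bolt: l_c = 40 − 22/2 = 29 mm → 1.2 × 29 × 8 × 430 / 1000 = 119.7 → r_n = 119.7 kN.
Interior bolts: l_c = 70 − 22 = 48 mm → 1.2 × 48 × 8 × 430 / 1000 = 198.1 → r_n = 165.1 kN.
R_n = 2 × 119.7 + 8 × 165.1 = 1560 kN.
Allowable strength R_n/Ω = 1560 / 2 = 780 kN.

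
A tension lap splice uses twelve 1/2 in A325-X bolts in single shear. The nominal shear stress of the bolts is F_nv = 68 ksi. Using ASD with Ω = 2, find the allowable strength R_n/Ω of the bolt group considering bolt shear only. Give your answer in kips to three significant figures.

A_b = π × 0.5² / 4 = 0.1963 in².
R_n = F_nv · A_b · n · n_s = 68 × 0.1963 × 12 × 1 = 160.2 kips.
Allowable strength R_n/Ω = 160.2 / 2 = 80.1 kips.

80.1 kips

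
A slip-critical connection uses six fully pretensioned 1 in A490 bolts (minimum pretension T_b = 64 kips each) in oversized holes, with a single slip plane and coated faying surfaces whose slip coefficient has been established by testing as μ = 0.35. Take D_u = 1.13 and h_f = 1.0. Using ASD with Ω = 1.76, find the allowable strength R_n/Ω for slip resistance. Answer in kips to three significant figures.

R_n = μ · D_u · h_f · T_b · n_s · n_b = 0.35 × 1.13 × 1.0 × 64 × 1 × 6 = 151.9 kips.
Allowable strength R_n/Ω = 151.9 / 1.76 = 86.3 kips.

86.3 kips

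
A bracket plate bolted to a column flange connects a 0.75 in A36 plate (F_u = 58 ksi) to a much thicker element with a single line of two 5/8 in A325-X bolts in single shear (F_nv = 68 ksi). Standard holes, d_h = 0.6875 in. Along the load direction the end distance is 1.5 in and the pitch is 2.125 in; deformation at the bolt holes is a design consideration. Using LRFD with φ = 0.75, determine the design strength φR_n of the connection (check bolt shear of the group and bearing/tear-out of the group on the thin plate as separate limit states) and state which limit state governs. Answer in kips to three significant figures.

Bolt shear: A_b = π·0.625²/4 = 0.3068 in²; R_n = 68 × 0.3068 × 2 × 1 = 41.72 kips → 0.75 × 41.72 = 31.3 kips.
Bearing (1.2 l_c t F_u ≤ 2.4 d t F_u): upper limit = 2.4·0.625·0.75·58 = 65.25 kips.
  Edge l_c = 1.5 − 0.6875/2 = 1.156 → r_n = 60.36 kips; interior l_c = 2.125 − 0.6875 = 1.438 → r_n = 65.25 kips.
  R_n,bearing = 1·60.36 + 1·65.25 = 125.6 kips → 0.75 × 125.6 = 94.2 kips.
Bolt shear governs: 31.3 kips.

31.3 kips (bolt shear governs)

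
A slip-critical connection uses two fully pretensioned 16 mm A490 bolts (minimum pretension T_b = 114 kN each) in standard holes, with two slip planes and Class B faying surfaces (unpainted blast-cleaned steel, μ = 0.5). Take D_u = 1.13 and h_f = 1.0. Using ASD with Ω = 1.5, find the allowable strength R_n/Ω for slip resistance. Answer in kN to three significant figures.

172 kN

R_n = μ · D_u · h_f · T_b · n_s · n_b = 0.5 × 1.13 × 1.0 × 114 × 2 × 2 = 257.6 kN.
Allowable strength R_n/Ω = 257.6 / 1.5 = 172 kN.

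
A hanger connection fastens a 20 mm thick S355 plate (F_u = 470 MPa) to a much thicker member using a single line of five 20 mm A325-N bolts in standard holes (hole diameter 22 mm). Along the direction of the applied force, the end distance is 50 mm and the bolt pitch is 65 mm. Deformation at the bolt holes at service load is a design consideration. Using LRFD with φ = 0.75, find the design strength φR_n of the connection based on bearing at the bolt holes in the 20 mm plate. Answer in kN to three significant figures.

Per bolt r_n = 1.2 l_c t F_u ≤ 2.4 d t F_u; upper limit = 2.4 × 20 × 20 × 470 / 1000 = 451.2 kN.
Edge bolt: l_c = 50 − 22/2 = 39 mm → 1.2 × 39 × 20 × 470 / 1000 = 439.9 → r_n = 439.9 kN.
Interior bolts: l_c = 65 − 22 = 43 mm → 1.2 × 43 × 20 × 470 / 1000 = 485 → r_n = 451.2 kN.
R_n = 1 × 439.9 + 4 × 451.2 = 2245 kN.
Design strength φR_n = 0.75 × 2245 = 1680 kN.

1680 kN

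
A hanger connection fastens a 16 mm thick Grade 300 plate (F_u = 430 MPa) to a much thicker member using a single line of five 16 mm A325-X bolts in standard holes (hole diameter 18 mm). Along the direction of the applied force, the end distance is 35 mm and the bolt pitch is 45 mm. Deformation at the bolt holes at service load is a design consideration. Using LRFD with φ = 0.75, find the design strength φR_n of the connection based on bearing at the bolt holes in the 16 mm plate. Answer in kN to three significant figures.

Per bolt r_n = 1.2 l_c t F_u ≤ 2.4 d t F_u; upper limit = 2.4 × 16 × 16 × 430 / 1000 = 264.2 kN.
Edge bolt: l_c = 35 − 18/2 = 26 mm → 1.2 × 26 × 16 × 430 / 1000 = 214.7 → r_n = 214.7 kN.
Interior bolts: l_c = 45 − 18 = 27 mm → 1.2 × 27 × 16 × 430 / 1000 = 222.9 → r_n = 222.9 kN.
R_n = 1 × 214.7 + 4 × 222.9 = 1106 kN.
Design strength φR_n = 0.75 × 1106 = 830 kN.

830 kN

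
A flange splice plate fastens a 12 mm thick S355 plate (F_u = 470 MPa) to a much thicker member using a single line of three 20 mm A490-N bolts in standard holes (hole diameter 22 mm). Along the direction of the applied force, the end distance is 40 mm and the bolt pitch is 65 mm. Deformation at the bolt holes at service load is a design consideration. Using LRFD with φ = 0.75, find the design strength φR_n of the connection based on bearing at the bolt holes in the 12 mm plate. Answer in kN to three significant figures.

Per bolt r_n = 1.2 l_c t F_u ≤ 2.4 d t F_u; upper limit = 2.4 × 20 × 12 × 470 / 1000 = 270.7 kN.
Edge bolt: l_c = 40 − 22/2 = 29 mm → 1.2 × 29 × 12 × 470 / 1000 = 196.3 → r_n = 196.3 kN.
Interior bolts: l_c = 65 − 22 = 43 mm → 1.2 × 43 × 12 × 470 / 1000 = 291 → r_n = 270.7 kN.
R_n = 1 × 196.3 + 2 × 270.7 = 737.7 kN.
Design strength φR_n = 0.75 × 737.7 = 553 kN.

553 kN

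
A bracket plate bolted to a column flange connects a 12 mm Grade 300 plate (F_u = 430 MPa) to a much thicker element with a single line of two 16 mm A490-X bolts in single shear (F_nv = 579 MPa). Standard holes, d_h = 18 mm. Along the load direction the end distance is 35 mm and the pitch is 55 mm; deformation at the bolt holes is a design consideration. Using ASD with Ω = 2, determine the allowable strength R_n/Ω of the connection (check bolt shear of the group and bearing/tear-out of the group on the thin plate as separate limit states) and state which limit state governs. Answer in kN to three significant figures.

Bolt shear: A_b = π·16²/4 = 201.1 mm²; R_n = 579 × 201.1 × 2 × 1 / 1000 = 232.8 kN → 232.8 / 2 = 116 kN.
Bearing (1.2 l_c t F_u ≤ 2.4 d t F_u): upper limit = 2.4·16·12·430 / 1000 = 198.1 kN.
  Edge l_c = 35 − 18/2 = 26 → r_n = 161 kN; interior l_c = 55 − 18 = 37 → r_n = 198.1 kN.
  R_n,bearing = 1·161 + 1·198.1 = 359.1 kN → 359.1 / 2 = 180 kN.
Bolt shear governs: 116 kN.

116 kN (bolt shear governs)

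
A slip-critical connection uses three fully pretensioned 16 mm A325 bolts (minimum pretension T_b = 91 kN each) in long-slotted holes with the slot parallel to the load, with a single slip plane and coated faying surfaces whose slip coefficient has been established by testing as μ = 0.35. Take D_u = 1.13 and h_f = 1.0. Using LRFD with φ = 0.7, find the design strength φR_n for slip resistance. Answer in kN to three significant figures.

R_n = μ · D_u · h_f · T_b · n_s · n_b = 0.35 × 1.13 × 1.0 × 91 × 1 × 3 = 108 kN.
Design strength φR_n = 0.7 × 108 = 75.6 kN.

75.6 kN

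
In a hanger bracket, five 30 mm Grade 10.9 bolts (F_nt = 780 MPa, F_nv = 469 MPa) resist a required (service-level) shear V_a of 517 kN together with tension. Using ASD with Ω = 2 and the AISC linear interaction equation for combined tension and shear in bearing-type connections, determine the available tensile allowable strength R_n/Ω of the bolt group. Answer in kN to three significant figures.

A_b = π·30²/4 = 706.9 mm²; f_rv = 517 × 1000 / (5 × 706.9) = 146.3 MPa.
F'_nt = 1.3 F_nt − (Ω F_nt / F_nv) f_rv = 1.3·780 − (2·780/469)·146.3 = 527.4 MPa, capped at F_nt → F'_nt = 527.4 MPa.
R_n = F'_nt · A_b · n = 527.4 × 706.9 × 5 / 1000 = 1864 kN.
Allowable strength R_n/Ω = 1864 / 2 = 932 kN.

932 kN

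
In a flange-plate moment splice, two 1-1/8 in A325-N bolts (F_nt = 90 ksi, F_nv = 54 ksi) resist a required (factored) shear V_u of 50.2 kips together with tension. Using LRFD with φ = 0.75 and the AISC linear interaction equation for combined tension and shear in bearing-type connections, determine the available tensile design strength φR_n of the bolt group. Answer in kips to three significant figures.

A_b = π·1.125²/4 = 0.994 in²; f_rv = 50.2 / (2 × 0.994) = 25.25 ksi.
F'_nt = 1.3 F_nt − (F_nt / φF_nv) f_rv = 1.3·90 − (90/(0.75·54))·25.25 = 60.89 ksi, capped at F_nt → F'_nt = 60.89 ksi.
R_n = F'_nt · A_b · n = 60.89 × 0.994 × 2 = 121 kips.
Design strength φR_n = 0.75 × 121 = 90.8 kips.

90.8 kips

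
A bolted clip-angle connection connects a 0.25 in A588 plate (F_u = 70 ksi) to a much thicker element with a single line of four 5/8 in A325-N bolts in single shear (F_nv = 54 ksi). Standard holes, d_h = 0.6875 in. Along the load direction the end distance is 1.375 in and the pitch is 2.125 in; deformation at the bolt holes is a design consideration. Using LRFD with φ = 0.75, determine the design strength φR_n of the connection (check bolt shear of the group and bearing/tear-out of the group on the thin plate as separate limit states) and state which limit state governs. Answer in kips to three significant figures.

Bolt shear: A_b = π·0.625²/4 = 0.3068 in²; R_n = 54 × 0.3068 × 4 × 1 = 66.27 kips → 0.75 × 66.27 = 49.7 kips.
Bearing (1.2 l_c t F_u ≤ 2.4 d t F_u): upper limit = 2.4·0.625·0.25·70 = 26.25 kips.
  Edge l_c = 1.375 − 0.6875/2 = 1.031 → r_n = 21.66 kips; interior l_c = 2.125 − 0.6875 = 1.438 → r_n = 26.25 kips.
  R_n,bearing = 1·21.66 + 3·26.25 = 100.4 kips → 0.75 × 100.4 = 75.3 kips.
Bolt shear governs: 49.7 kips.

49.7 kips (bolt shear governs)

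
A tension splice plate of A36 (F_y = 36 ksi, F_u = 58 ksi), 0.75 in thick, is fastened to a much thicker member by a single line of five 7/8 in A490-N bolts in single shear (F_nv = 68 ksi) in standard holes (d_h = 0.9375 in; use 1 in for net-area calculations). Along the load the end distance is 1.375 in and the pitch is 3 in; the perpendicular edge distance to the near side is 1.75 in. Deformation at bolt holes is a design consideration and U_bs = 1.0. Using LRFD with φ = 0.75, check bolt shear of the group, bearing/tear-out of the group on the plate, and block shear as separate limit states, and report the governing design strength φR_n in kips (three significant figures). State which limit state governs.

153 kips (bolt shear governs)

Bolt shear: A_b = π·0.875²/4 = 0.6013 in²; R_n = 68 × 0.6013 × 5 × 1 = 204.4 kips → 0.75 × 204.4 = 153 kips.
Bearing: edge l_c = 0.9062, r_n = 47.31 kips; interior l_c = 2.062, r_n = 91.35 kips; R_n = 47.31 + 4·91.35 = 412.7 kips → 310 kips.
Block shear: A_gv = 10.03, A_nv = 6.656, A_nt = 0.9375 in²; R_n = min(0.6F_uA_nv, 0.6F_yA_gv) + U_bs·F_u·A_nt = 271 kips → 203 kips.
Bolt shear governs: 153 kips.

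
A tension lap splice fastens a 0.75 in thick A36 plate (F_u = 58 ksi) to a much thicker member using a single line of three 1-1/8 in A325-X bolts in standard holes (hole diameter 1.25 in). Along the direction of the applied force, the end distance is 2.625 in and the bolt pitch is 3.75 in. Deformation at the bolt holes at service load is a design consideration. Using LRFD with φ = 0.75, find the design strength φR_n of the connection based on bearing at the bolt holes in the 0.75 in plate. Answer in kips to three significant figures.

254 kips

Per bolt r_n = 1.2 l_c t F_u ≤ 2.4 d t F_u; upper limit = 2.4 × 1.125 × 0.75 × 58 = 117.4 kips.
Edge bolt: l_c = 2.625 − 1.25/2 = 2 in → 1.2 × 2 × 0.75 × 58 = 104.4 → r_n = 104.4 kips.
Interior bolts: l_c = 3.75 − 1.25 = 2.5 in → 1.2 × 2.5 × 0.75 × 58 = 130.5 → r_n = 117.4 kips.
R_n = 1 × 104.4 + 2 × 117.4 = 339.3 kips.
Design strength φR_n = 0.75 × 339.3 = 254 kips.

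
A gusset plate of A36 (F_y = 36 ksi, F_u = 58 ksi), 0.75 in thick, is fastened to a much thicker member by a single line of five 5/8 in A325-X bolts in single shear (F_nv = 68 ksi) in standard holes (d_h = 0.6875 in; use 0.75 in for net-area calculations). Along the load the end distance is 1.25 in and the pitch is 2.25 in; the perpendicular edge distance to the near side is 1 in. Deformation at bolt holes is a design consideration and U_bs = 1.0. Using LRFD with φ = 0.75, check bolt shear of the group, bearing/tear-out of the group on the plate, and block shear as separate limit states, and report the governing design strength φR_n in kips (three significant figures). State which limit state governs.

Bolt shear: A_b = π·0.625²/4 = 0.3068 in²; R_n = 68 × 0.3068 × 5 × 1 = 104.3 kips → 0.75 × 104.3 = 78.2 kips.
Bearing: edge l_c = 0.9062, r_n = 47.31 kips; interior l_c = 1.562, r_n = 65.25 kips; R_n = 47.31 + 4·65.25 = 308.3 kips → 231 kips.
Block shear: A_gv = 7.688, A_nv = 5.156, A_nt = 0.4688 in²; R_n = min(0.6F_uA_nv, 0.6F_yA_gv) + U_bs·F_u·A_nt = 193.2 kips → 145 kips.
Bolt shear governs: 78.2 kips.

78.2 kips (bolt shear governs)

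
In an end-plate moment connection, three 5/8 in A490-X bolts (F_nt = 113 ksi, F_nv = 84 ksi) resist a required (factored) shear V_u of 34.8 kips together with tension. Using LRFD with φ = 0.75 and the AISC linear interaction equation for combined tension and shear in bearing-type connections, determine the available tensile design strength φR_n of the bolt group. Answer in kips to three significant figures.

A_b = π·0.625²/4 = 0.3068 in²; f_rv = 34.8 / (3 × 0.3068) = 37.81 ksi.
F'_nt = 1.3 F_nt − (F_nt / φF_nv) f_rv = 1.3·113 − (113/(0.75·84))·37.81 = 79.08 ksi, capped at F_nt → F'_nt = 79.08 ksi.
R_n = F'_nt · A_b · n = 79.08 × 0.3068 × 3 = 72.79 kips.
Design strength φR_n = 0.75 × 72.79 = 54.6 kips.

54.6 kips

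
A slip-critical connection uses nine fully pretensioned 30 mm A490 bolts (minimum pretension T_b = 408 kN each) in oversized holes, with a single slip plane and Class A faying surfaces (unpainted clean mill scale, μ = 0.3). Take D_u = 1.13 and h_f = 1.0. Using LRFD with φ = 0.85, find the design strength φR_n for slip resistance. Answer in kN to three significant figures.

1060 kN

R_n = μ · D_u · h_f · T_b · n_s · n_b = 0.3 × 1.13 × 1.0 × 408 × 1 × 9 = 1245 kN.
Design strength φR_n = 0.85 × 1245 = 1060 kN.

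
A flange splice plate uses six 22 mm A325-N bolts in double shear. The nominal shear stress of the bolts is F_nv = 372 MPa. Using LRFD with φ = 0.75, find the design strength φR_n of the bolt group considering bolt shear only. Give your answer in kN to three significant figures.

1270 kN

A_b = π × 22² / 4 = 380.1 mm².
R_n = F_nv · A_b · n · n_s = 372 × 380.1 × 6 × 2 / 1000 = 1697 kN.
Design strength φR_n = 0.75 × 1697 = 1270 kN.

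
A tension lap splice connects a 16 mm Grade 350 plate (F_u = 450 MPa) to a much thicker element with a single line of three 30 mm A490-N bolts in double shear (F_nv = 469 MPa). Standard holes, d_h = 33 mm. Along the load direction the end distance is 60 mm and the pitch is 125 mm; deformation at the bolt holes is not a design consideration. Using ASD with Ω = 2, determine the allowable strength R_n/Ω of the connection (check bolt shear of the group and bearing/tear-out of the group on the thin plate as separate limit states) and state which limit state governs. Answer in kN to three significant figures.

Bolt shear: A_b = π·30²/4 = 706.9 mm²; R_n = 469 × 706.9 × 3 × 2 / 1000 = 1989 kN → 1989 / 2 = 995 kN.
Bearing (1.5 l_c t F_u ≤ 3.0 d t F_u): upper limit = 3.0·30·16·450 / 1000 = 648 kN.
  Edge l_c = 60 − 33/2 = 43.5 → r_n = 469.8 kN; interior l_c = 125 − 33 = 92 → r_n = 648 kN.
  R_n,bearing = 1·469.8 + 2·648 = 1766 kN → 1766 / 2 = 883 kN.
Bearing governs: 883 kN.

883 kN (bearing governs)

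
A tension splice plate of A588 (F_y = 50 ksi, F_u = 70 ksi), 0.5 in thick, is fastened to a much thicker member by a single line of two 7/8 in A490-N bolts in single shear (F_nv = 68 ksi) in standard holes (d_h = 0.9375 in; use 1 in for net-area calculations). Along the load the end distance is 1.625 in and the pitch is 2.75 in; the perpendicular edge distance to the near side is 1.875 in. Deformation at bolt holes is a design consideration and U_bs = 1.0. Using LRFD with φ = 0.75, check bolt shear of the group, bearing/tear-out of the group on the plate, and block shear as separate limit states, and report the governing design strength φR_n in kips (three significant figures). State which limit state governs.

61.3 kips (bolt shear governs)

Bolt shear: A_b = π·0.875²/4 = 0.6013 in²; R_n = 68 × 0.6013 × 2 × 1 = 81.78 kips → 0.75 × 81.78 = 61.3 kips.
Bearing: edge l_c = 1.156, r_n = 48.56 kips; interior l_c = 1.812, r_n = 73.5 kips; R_n = 48.56 + 1·73.5 = 122.1 kips → 91.5 kips.
Block shear: A_gv = 2.188, A_nv = 1.438, A_nt = 0.6875 in²; R_n = min(0.6F_uA_nv, 0.6F_yA_gv) + U_bs·F_u·A_nt = 108.5 kips → 81.4 kips.
Bolt shear governs: 61.3 kips.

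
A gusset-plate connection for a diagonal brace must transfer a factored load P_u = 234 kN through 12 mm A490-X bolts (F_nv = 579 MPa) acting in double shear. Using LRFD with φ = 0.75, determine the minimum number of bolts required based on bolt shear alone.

3 bolts

A_b = π·12²/4 = 113.1 mm².
Per-bolt design strength φR_n = 0.75 × 579 × 113.1 × 2 / 1000 = 98.23 kN.
n ≥ 234 / 98.23 = 2.382 → use 3 bolts.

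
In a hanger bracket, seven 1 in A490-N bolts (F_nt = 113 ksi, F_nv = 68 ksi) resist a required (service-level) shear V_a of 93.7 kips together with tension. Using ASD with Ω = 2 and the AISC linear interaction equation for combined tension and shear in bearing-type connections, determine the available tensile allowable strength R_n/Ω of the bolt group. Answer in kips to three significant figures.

A_b = π·1²/4 = 0.7854 in²; f_rv = 93.7 / (7 × 0.7854) = 17.04 ksi.
F'_nt = 1.3 F_nt − (Ω F_nt / F_nv) f_rv = 1.3·113 − (2·113/68)·17.04 = 90.26 ksi, capped at F_nt → F'_nt = 90.26 ksi.
R_n = F'_nt · A_b · n = 90.26 × 0.7854 × 7 = 496.2 kips.
Allowable strength R_n/Ω = 496.2 / 2 = 248 kips.

248 kips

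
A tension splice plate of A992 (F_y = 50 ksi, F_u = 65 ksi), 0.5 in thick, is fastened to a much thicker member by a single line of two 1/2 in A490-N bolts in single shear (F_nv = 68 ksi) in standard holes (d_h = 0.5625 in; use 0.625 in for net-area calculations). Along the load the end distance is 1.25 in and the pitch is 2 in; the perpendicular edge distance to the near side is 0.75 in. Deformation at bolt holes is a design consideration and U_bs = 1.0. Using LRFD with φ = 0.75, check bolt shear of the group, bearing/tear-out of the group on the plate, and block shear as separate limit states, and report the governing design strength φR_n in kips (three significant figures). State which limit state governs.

Bolt shear: A_b = π·0.5²/4 = 0.1963 in²; R_n = 68 × 0.1963 × 2 × 1 = 26.7 kips → 0.75 × 26.7 = 20 kips.
Bearing: edge l_c = 0.9688, r_n = 37.78 kips; interior l_c = 1.438, r_n = 39 kips; R_n = 37.78 + 1·39 = 76.78 kips → 57.6 kips.
Block shear: A_gv = 1.625, A_nv = 1.156, A_nt = 0.2188 in²; R_n = min(0.6F_uA_nv, 0.6F_yA_gv) + U_bs·F_u·A_nt = 59.31 kips → 44.5 kips.
Bolt shear governs: 20 kips.

20 kips (bolt shear governs)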